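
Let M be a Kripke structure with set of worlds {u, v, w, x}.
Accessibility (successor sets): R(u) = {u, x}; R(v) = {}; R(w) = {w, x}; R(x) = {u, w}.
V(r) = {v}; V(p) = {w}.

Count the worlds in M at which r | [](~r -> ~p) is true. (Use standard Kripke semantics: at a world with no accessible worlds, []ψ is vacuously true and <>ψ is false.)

2

Recall that []ψ holds at a world iff ψ holds at every accessible world, and <>ψ holds iff ψ holds at some accessible world.
Let φ = r | [](~r -> ~p). Evaluate φ at each world:
  u (successors {u, x}): φ is true.
  v (successors ∅): φ is true.
  w (successors {w, x}): φ is false.
  x (successors {u, w}): φ is false.
For instance, at w:
  At w: r is false, [](~r -> ~p) is false, so r | [](~r -> ~p) is false.
    At w: [](~r -> ~p) requires ~r -> ~p at every successor {w, x}.
      ~r -> ~p fails at w, so [](~r -> ~p) is false at w.
Satisfying worlds: {u, v}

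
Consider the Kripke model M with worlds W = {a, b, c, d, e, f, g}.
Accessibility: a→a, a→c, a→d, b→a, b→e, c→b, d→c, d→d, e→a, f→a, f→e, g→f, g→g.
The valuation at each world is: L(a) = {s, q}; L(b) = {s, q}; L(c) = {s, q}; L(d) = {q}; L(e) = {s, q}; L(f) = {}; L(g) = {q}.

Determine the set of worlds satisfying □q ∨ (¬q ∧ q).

Recall that □ψ holds at a world iff ψ holds at every accessible world, and ◇ψ holds iff ψ holds at some accessible world.
Let φ = □q ∨ (¬q ∧ q). Evaluate φ at each world:
  a (successors {a, c, d}): φ is true.
  b (successors {a, e}): φ is true.
  c (successors {b}): φ is true.
  d (successors {c, d}): φ is true.
  e (successors {a}): φ is true.
  f (successors {a, e}): φ is true.
  g (successors {f, g}): φ is false.
For instance, at d:
  At d: □q is true, ¬q ∧ q is false, so □q ∨ (¬q ∧ q) is true.
    At d: □q requires q at every successor {c, d}.
      At c: q is true.
      At d: q is true.
    So □q is true at d.
Satisfying worlds: {a, b, c, d, e, f}

a, b, c, d, e, f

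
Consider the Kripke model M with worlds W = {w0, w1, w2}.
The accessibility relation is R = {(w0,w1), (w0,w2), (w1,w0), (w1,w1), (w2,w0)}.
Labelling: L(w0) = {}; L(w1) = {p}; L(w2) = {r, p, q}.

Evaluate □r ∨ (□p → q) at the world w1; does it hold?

Recall that □ψ holds at a world iff ψ holds at every accessible world, and ◇ψ holds iff ψ holds at some accessible world.
At w1: □r is false, □p → q is true, so □r ∨ (□p → q) is true.
  At w1: □r requires r at every successor {w0, w1}.
    r fails at w0, so □r is false at w1.
  At w1: □p is false, q is false, so □p → q is true.
    At w1: □p requires p at every successor {w0, w1}.
      p fails at w0, so □p is false at w1.

Yes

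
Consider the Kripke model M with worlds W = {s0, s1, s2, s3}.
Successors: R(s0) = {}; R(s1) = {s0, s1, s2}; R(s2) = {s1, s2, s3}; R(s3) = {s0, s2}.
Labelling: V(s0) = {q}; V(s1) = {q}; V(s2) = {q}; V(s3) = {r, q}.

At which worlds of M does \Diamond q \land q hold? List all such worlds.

s1, s2, s3

Let φ = \Diamond q \land q. Evaluate φ at each world:
  s0 (successors ∅): φ is false.
  s1 (successors {s0, s1, s2}): φ is true.
  s2 (successors {s1, s2, s3}): φ is true.
  s3 (successors {s0, s2}): φ is true.
For instance, at s3:
  At s3: \Diamond q is true, q is true, so \Diamond q \land q is true.
    At s3: \Diamond q requires q at some successor in {s0, s2}.
      q holds at s0, so \Diamond q is true at s3.
Satisfying worlds: {s1, s2, s3}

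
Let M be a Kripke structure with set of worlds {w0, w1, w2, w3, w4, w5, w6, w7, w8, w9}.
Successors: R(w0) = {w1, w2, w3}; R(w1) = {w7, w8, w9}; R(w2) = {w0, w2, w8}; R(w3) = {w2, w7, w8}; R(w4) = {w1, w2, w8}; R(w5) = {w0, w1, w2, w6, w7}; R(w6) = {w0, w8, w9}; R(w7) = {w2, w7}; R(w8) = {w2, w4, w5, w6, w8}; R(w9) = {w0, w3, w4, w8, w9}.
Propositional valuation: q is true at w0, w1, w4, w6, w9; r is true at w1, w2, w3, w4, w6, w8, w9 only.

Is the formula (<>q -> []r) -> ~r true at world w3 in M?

No

Recall that []ψ holds at a world iff ψ holds at every accessible world, and <>ψ holds iff ψ holds at some accessible world.
At w3: <>q -> []r is true, ~r is false, so (<>q -> []r) -> ~r is false.
  At w3: <>q is false, []r is false, so <>q -> []r is true.
    At w3: <>q requires q at some successor in {w2, w7, w8}.
      At w2: q is false.
      At w7: q is false.
      At w8: q is false.
    So <>q is false at w3.
    At w3: []r requires r at every successor {w2, w7, w8}.
      r fails at w7, so []r is false at w3.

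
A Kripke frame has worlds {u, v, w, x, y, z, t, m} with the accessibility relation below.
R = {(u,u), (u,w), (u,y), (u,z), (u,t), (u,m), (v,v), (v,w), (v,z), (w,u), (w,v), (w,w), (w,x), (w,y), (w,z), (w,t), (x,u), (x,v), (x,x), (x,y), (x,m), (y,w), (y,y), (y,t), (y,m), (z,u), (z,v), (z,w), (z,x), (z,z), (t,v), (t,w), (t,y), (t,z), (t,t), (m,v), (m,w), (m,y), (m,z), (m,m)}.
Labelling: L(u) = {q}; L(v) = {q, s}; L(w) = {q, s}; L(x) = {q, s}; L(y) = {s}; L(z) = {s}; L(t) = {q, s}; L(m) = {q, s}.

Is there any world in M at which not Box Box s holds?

Let φ = not Box Box s. Evaluate φ at each world:
  u (successors {u, w, y, z, t, m}): φ is true.
  v (successors {v, w, z}): φ is true.
  w (successors {u, v, w, x, y, z, t}): φ is true.
  x (successors {u, v, x, y, m}): φ is true.
  y (successors {w, y, t, m}): φ is true.
  z (successors {u, v, w, x, z}): φ is true.
  t (successors {v, w, y, z, t}): φ is true.
  m (successors {v, w, y, z, m}): φ is true.
Detail at u (witness):
  At u: Box Box s is false, so not Box Box s is true.
    At u: Box Box s requires Box s at every successor {u, w, y, z, t, m}.
      Box s fails at u, so Box Box s is false at u.

Yes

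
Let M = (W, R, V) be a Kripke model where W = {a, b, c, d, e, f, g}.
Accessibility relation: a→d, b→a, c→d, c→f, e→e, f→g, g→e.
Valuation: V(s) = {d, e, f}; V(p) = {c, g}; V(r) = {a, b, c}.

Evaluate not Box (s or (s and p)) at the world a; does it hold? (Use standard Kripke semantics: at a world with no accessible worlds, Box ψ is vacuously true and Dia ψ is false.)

At a: Box (s or (s and p)) is true, so not Box (s or (s and p)) is false.
  At a: Box (s or (s and p)) requires s or (s and p) at every successor {d}.
    At d: s or (s and p) is true.
  So Box (s or (s and p)) is true at a.

No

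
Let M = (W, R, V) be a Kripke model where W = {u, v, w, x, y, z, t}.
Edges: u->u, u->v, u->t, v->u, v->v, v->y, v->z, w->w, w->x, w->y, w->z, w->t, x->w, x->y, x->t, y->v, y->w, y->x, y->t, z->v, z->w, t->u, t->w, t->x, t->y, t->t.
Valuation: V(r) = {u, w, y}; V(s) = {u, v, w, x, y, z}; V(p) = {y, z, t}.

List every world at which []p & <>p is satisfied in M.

none

Let φ = []p & <>p. Evaluate φ at each world:
  u (successors {u, v, t}): φ is false.
  v (successors {u, v, y, z}): φ is false.
  w (successors {w, x, y, z, t}): φ is false.
  x (successors {w, y, t}): φ is false.
  y (successors {v, w, x, t}): φ is false.
  z (successors {v, w}): φ is false.
  t (successors {u, w, x, y, t}): φ is false.
For instance, at w:
  At w: []p is false, <>p is true, so []p & <>p is false.
    At w: []p requires p at every successor {w, x, y, z, t}.
      p fails at w, so []p is false at w.
    At w: <>p requires p at some successor in {w, x, y, z, t}.
      p holds at y, so <>p is true at w.
Satisfying worlds: none.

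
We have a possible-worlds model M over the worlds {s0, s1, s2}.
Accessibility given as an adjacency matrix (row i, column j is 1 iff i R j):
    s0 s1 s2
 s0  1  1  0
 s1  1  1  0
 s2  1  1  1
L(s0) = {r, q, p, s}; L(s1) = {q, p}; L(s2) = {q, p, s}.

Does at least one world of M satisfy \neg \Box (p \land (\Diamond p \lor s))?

Let φ = \neg \Box (p \land (\Diamond p \lor s)). Evaluate φ at each world:
  s0 (successors {s0, s1}): φ is false.
  s1 (successors {s0, s1}): φ is false.
  s2 (successors {s0, s1, s2}): φ is false.
For instance, at s1:
  At s1: \Box (p \land (\Diamond p \lor s)) is true, so \neg \Box (p \land (\Diamond p \lor s)) is false.
    At s1: \Box (p \land (\Diamond p \lor s)) requires p \land (\Diamond p \lor s) at every successor {s0, s1}.
      At s0: p \land (\Diamond p \lor s) is true.
      At s1: p \land (\Diamond p \lor s) is true.
    So \Box (p \land (\Diamond p \lor s)) is true at s1.

No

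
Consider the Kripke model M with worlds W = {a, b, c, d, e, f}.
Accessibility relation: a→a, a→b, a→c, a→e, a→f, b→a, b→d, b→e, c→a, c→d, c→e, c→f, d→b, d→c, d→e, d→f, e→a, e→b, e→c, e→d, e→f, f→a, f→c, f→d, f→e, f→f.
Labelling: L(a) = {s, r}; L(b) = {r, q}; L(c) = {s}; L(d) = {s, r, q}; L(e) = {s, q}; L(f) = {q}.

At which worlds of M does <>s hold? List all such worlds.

Let φ = <>s. Evaluate φ at each world:
  a (successors {a, b, c, e, f}): φ is true.
  b (successors {a, d, e}): φ is true.
  c (successors {a, d, e, f}): φ is true.
  d (successors {b, c, e, f}): φ is true.
  e (successors {a, b, c, d, f}): φ is true.
  f (successors {a, c, d, e, f}): φ is true.
For instance, at d:
  At d: <>s requires s at some successor in {b, c, e, f}.
    s holds at c, so <>s is true at d.
Satisfying worlds: {a, b, c, d, e, f}

a, b, c, d, e, f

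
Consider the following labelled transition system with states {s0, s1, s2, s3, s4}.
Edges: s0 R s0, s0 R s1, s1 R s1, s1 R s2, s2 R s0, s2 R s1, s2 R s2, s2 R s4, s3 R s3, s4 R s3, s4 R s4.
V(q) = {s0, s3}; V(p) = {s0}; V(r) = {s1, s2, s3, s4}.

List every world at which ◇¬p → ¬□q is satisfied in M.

Let φ = ◇¬p → ¬□q. Evaluate φ at each world:
  s0 (successors {s0, s1}): φ is true.
  s1 (successors {s1, s2}): φ is true.
  s2 (successors {s0, s1, s2, s4}): φ is true.
  s3 (successors {s3}): φ is false.
  s4 (successors {s3, s4}): φ is true.
For instance, at s0:
  At s0: ◇¬p is true, ¬□q is true, so ◇¬p → ¬□q is true.
    At s0: ◇¬p requires ¬p at some successor in {s0, s1}.
      ¬p holds at s1, so ◇¬p is true at s0.
    At s0: □q is false, so ¬□q is true.
      At s0: □q requires q at every successor {s0, s1}.
        q fails at s1, so □q is false at s0.
Satisfying worlds: {s0, s1, s2, s4}

s0, s1, s2, s4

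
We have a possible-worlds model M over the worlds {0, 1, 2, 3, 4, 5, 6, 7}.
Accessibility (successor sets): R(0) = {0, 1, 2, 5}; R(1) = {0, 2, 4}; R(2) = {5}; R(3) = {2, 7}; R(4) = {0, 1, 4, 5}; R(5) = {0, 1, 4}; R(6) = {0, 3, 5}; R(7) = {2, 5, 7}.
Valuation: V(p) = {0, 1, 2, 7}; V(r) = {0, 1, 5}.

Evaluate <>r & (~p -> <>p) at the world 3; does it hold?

At 3: <>r is false, ~p -> <>p is true, so <>r & (~p -> <>p) is false.
  At 3: <>r requires r at some successor in {2, 7}.
    At 2: r is false.
    At 7: r is false.
  So <>r is false at 3.
  At 3: ~p is true, <>p is true, so ~p -> <>p is true.
    At 3: <>p requires p at some successor in {2, 7}.
      p holds at 2, so <>p is true at 3.

No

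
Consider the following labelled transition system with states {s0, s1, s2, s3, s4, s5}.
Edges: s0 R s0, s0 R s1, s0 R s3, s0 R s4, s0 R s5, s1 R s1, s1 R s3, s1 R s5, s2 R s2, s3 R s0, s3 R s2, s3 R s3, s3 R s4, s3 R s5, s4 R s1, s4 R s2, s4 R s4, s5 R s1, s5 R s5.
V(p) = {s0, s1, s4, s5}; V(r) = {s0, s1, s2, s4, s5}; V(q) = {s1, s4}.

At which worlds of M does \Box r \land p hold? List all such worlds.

Let φ = \Box r \land p. Evaluate φ at each world:
  s0 (successors {s0, s1, s3, s4, s5}): φ is false.
  s1 (successors {s1, s3, s5}): φ is false.
  s2 (successors {s2}): φ is false.
  s3 (successors {s0, s2, s3, s4, s5}): φ is false.
  s4 (successors {s1, s2, s4}): φ is true.
  s5 (successors {s1, s5}): φ is true.
For instance, at s1:
  At s1: \Box r is false, p is true, so \Box r \land p is false.
    At s1: \Box r requires r at every successor {s1, s3, s5}.
      r fails at s3, so \Box r is false at s1.
Satisfying worlds: {s4, s5}

s4, s5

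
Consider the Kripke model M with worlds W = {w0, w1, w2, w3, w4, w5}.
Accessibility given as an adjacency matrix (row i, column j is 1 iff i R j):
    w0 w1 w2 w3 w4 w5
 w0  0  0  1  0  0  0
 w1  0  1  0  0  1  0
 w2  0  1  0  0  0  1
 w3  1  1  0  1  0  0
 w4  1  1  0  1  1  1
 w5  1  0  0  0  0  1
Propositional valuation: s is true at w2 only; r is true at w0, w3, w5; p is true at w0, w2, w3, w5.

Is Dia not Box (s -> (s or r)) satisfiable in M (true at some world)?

No

Let φ = Dia not Box (s -> (s or r)). Evaluate φ at each world:
  w0 (successors {w2}): φ is false.
  w1 (successors {w1, w4}): φ is false.
  w2 (successors {w1, w5}): φ is false.
  w3 (successors {w0, w1, w3}): φ is false.
  w4 (successors {w0, w1, w3, w4, w5}): φ is false.
  w5 (successors {w0, w5}): φ is false.
For instance, at w3:
  At w3: Dia not Box (s -> (s or r)) requires not Box (s -> (s or r)) at some successor in {w0, w1, w3}.
    At w0: not Box (s -> (s or r)) is false.
    At w1: not Box (s -> (s or r)) is false.
    At w3: not Box (s -> (s or r)) is false.
  So Dia not Box (s -> (s or r)) is false at w3.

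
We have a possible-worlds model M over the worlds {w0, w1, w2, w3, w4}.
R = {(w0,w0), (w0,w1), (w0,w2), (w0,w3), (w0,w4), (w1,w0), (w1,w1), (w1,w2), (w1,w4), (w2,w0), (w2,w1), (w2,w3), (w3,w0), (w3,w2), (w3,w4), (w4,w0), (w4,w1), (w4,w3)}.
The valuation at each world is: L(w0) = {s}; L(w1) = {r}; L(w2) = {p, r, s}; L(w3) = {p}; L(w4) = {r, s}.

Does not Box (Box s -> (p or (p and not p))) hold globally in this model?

No

Recall that Box ψ holds at a world iff ψ holds at every accessible world, and Dia ψ holds iff ψ holds at some accessible world.
Let φ = not Box (Box s -> (p or (p and not p))). Evaluate φ at each world:
  w0 (successors {w0, w1, w2, w3, w4}): φ is false.
  w1 (successors {w0, w1, w2, w4}): φ is false.
  w2 (successors {w0, w1, w3}): φ is false.
  w3 (successors {w0, w2, w4}): φ is false.
  w4 (successors {w0, w1, w3}): φ is false.
Detail at w0 (counterexample):
  At w0: Box (Box s -> (p or (p and not p))) is true, so not Box (Box s -> (p or (p and not p))) is false.
    At w0: Box (Box s -> (p or (p and not p))) requires Box s -> (p or (p and not p)) at every successor {w0, w1, w2, w3, w4}.
      At w0: Box s -> (p or (p and not p)) is true.
      At w1: Box s -> (p or (p and not p)) is true.
      At w2: Box s -> (p or (p and not p)) is true.
      At w3: Box s -> (p or (p and not p)) is true.
      At w4: Box s -> (p or (p and not p)) is true.
    So Box (Box s -> (p or (p and not p))) is true at w0.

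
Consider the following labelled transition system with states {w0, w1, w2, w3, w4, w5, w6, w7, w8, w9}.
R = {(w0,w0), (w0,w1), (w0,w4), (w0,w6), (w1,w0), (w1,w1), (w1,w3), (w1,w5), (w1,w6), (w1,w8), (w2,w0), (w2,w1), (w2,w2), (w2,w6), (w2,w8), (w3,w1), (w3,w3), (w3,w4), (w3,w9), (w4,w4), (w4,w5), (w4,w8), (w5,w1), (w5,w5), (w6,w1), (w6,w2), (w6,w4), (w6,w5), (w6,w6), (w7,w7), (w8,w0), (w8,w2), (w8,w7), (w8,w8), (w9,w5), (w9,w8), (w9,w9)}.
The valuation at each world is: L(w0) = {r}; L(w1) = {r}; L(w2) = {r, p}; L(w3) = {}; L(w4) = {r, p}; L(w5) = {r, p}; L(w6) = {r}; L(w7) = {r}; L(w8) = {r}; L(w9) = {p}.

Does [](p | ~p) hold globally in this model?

Yes

Let φ = [](p | ~p). Evaluate φ at each world:
  w0 (successors {w0, w1, w4, w6}): φ is true.
  w1 (successors {w0, w1, w3, w5, w6, w8}): φ is true.
  w2 (successors {w0, w1, w2, w6, w8}): φ is true.
  w3 (successors {w1, w3, w4, w9}): φ is true.
  w4 (successors {w4, w5, w8}): φ is true.
  w5 (successors {w1, w5}): φ is true.
  w6 (successors {w1, w2, w4, w5, w6}): φ is true.
  w7 (successors {w7}): φ is true.
  w8 (successors {w0, w2, w7, w8}): φ is true.
  w9 (successors {w5, w8, w9}): φ is true.
For instance, at w4:
  At w4: [](p | ~p) requires p | ~p at every successor {w4, w5, w8}.
    At w4: p | ~p is true.
    At w5: p | ~p is true.
    At w8: p | ~p is true.
  So [](p | ~p) is true at w4.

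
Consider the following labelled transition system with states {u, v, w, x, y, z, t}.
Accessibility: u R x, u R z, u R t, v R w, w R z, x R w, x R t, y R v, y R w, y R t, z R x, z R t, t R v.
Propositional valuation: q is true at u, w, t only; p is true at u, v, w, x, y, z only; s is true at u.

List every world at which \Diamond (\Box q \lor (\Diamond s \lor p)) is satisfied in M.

Let φ = \Diamond (\Box q \lor (\Diamond s \lor p)). Evaluate φ at each world:
  u (successors {x, z, t}): φ is true.
  v (successors {w}): φ is true.
  w (successors {z}): φ is true.
  x (successors {w, t}): φ is true.
  y (successors {v, w, t}): φ is true.
  z (successors {x, t}): φ is true.
  t (successors {v}): φ is true.
For instance, at t:
  At t: \Diamond (\Box q \lor (\Diamond s \lor p)) requires \Box q \lor (\Diamond s \lor p) at some successor in {v}.
    \Box q \lor (\Diamond s \lor p) holds at v, so \Diamond (\Box q \lor (\Diamond s \lor p)) is true at t.
      At v: \Box q is true, \Diamond s \lor p is true, so \Box q \lor (\Diamond s \lor p) is true.
Satisfying worlds: {u, v, w, x, y, z, t}

u, v, w, x, y, z, t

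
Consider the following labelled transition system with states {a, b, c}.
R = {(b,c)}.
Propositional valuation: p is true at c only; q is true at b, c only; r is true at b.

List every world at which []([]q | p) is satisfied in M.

a, b, c

Recall that []ψ holds at a world iff ψ holds at every accessible world, and <>ψ holds iff ψ holds at some accessible world.
Let φ = []([]q | p). Evaluate φ at each world:
  a (successors ∅): φ is true.
  b (successors {c}): φ is true.
  c (successors ∅): φ is true.
For instance, at b:
  At b: []([]q | p) requires []q | p at every successor {c}.
      At c: []q is true, p is true, so []q | p is true.
  So []([]q | p) is true at b.
Satisfying worlds: {a, b, c}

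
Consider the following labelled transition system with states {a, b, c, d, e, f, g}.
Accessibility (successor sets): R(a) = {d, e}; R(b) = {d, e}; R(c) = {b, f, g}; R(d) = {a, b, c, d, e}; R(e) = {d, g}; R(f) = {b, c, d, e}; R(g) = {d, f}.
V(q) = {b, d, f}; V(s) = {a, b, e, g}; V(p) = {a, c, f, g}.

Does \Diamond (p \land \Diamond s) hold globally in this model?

No

Let φ = \Diamond (p \land \Diamond s). Evaluate φ at each world:
  a (successors {d, e}): φ is false.
  b (successors {d, e}): φ is false.
  c (successors {b, f, g}): φ is true.
  d (successors {a, b, c, d, e}): φ is true.
  e (successors {d, g}): φ is false.
  f (successors {b, c, d, e}): φ is true.
  g (successors {d, f}): φ is true.
Detail at a (counterexample):
  At a: \Diamond (p \land \Diamond s) requires p \land \Diamond s at some successor in {d, e}.
    At d: p \land \Diamond s is false.
    At e: p \land \Diamond s is false.
  So \Diamond (p \land \Diamond s) is false at a.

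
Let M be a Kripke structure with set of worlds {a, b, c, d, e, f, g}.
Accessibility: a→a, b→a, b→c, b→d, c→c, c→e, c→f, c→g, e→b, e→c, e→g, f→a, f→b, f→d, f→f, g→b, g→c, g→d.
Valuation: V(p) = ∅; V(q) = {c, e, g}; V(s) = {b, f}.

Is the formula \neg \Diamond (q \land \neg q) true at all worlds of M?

Yes

Recall that \Diamond ψ holds at a world iff ψ holds at some accessible world.
Let φ = \neg \Diamond (q \land \neg q). Evaluate φ at each world:
  a (successors {a}): φ is true.
  b (successors {a, c, d}): φ is true.
  c (successors {c, e, f, g}): φ is true.
  d (successors ∅): φ is true.
  e (successors {b, c, g}): φ is true.
  f (successors {a, b, d, f}): φ is true.
  g (successors {b, c, d}): φ is true.
For instance, at f:
  At f: \Diamond (q \land \neg q) is false, so \neg \Diamond (q \land \neg q) is true.
    At f: \Diamond (q \land \neg q) requires q \land \neg q at some successor in {a, b, d, f}.
      At a: q \land \neg q is false.
      At b: q \land \neg q is false.
      At d: q \land \neg q is false.
      At f: q \land \neg q is false.
    So \Diamond (q \land \neg q) is false at f.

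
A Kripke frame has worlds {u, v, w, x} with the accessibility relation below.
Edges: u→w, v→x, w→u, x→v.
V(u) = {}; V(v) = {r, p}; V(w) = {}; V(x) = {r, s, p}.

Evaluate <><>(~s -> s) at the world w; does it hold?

No

Recall that <>ψ holds at a world iff ψ holds at some accessible world.
At w: <><>(~s -> s) requires <>(~s -> s) at some successor in {u}.
  At u: <>(~s -> s) is false.
So <><>(~s -> s) is false at w.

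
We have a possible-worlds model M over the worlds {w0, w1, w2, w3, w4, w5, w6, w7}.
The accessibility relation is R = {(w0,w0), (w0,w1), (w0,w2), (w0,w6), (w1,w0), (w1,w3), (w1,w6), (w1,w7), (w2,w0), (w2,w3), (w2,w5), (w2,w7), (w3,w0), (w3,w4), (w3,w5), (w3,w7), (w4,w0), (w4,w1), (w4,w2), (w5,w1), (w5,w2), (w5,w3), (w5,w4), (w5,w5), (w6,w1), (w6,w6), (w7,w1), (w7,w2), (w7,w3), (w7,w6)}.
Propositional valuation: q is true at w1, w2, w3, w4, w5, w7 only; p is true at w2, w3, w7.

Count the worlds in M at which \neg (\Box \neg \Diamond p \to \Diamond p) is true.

0

Recall that \Box ψ holds at a world iff ψ holds at every accessible world, and \Diamond ψ holds iff ψ holds at some accessible world.
Let φ = \neg (\Box \neg \Diamond p \to \Diamond p). Evaluate φ at each world:
  w0 (successors {w0, w1, w2, w6}): φ is false.
  w1 (successors {w0, w3, w6, w7}): φ is false.
  w2 (successors {w0, w3, w5, w7}): φ is false.
  w3 (successors {w0, w4, w5, w7}): φ is false.
  w4 (successors {w0, w1, w2}): φ is false.
  w5 (successors {w1, w2, w3, w4, w5}): φ is false.
  w6 (successors {w1, w6}): φ is false.
  w7 (successors {w1, w2, w3, w6}): φ is false.
For instance, at w4:
  At w4: \Box \neg \Diamond p \to \Diamond p is true, so \neg (\Box \neg \Diamond p \to \Diamond p) is false.
    At w4: \Box \neg \Diamond p is false, \Diamond p is true, so \Box \neg \Diamond p \to \Diamond p is true.
      At w4: \Box \neg \Diamond p requires \neg \Diamond p at every successor {w0, w1, w2}.
        \neg \Diamond p fails at w0, so \Box \neg \Diamond p is false at w4.
      At w4: \Diamond p requires p at some successor in {w0, w1, w2}.
        p holds at w2, so \Diamond p is true at w4.
Satisfying worlds: none.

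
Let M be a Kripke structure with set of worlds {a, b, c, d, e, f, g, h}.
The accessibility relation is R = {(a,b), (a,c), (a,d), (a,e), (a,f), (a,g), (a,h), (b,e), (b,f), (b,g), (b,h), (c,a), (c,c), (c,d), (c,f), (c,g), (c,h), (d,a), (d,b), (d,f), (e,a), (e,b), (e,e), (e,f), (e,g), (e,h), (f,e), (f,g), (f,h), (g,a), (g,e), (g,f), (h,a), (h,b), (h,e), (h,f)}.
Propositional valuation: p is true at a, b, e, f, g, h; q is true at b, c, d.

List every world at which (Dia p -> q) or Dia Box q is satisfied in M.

Let φ = (Dia p -> q) or Dia Box q. Evaluate φ at each world:
  a (successors {b, c, d, e, f, g, h}): φ is false.
  b (successors {e, f, g, h}): φ is true.
  c (successors {a, c, d, f, g, h}): φ is true.
  d (successors {a, b, f}): φ is true.
  e (successors {a, b, e, f, g, h}): φ is false.
  f (successors {e, g, h}): φ is false.
  g (successors {a, e, f}): φ is false.
  h (successors {a, b, e, f}): φ is false.
For instance, at d:
  At d: Dia p -> q is true, Dia Box q is false, so (Dia p -> q) or Dia Box q is true.
    At d: Dia p is true, q is true, so Dia p -> q is true.
      At d: Dia p requires p at some successor in {a, b, f}.
        p holds at a, so Dia p is true at d.
    At d: Dia Box q requires Box q at some successor in {a, b, f}.
      At a: Box q is false.
      At b: Box q is false.
      At f: Box q is false.
    So Dia Box q is false at d.
Satisfying worlds: {b, c, d}

b, c, d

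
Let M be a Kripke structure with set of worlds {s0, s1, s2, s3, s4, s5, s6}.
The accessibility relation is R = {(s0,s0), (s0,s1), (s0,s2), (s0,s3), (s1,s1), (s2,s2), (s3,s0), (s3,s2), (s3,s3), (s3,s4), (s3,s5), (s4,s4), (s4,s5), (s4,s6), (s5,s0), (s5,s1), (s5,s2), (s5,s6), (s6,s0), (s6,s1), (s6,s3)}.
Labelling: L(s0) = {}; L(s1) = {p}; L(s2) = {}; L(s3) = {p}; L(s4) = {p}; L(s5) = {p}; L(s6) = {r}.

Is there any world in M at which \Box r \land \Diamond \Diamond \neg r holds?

Let φ = \Box r \land \Diamond \Diamond \neg r. Evaluate φ at each world:
  s0 (successors {s0, s1, s2, s3}): φ is false.
  s1 (successors {s1}): φ is false.
  s2 (successors {s2}): φ is false.
  s3 (successors {s0, s2, s3, s4, s5}): φ is false.
  s4 (successors {s4, s5, s6}): φ is false.
  s5 (successors {s0, s1, s2, s6}): φ is false.
  s6 (successors {s0, s1, s3}): φ is false.
For instance, at s5:
  At s5: \Box r is false, \Diamond \Diamond \neg r is true, so \Box r \land \Diamond \Diamond \neg r is false.
    At s5: \Box r requires r at every successor {s0, s1, s2, s6}.
      r fails at s0, so \Box r is false at s5.
    At s5: \Diamond \Diamond \neg r requires \Diamond \neg r at some successor in {s0, s1, s2, s6}.
      \Diamond \neg r holds at s0, so \Diamond \Diamond \neg r is true at s5.

No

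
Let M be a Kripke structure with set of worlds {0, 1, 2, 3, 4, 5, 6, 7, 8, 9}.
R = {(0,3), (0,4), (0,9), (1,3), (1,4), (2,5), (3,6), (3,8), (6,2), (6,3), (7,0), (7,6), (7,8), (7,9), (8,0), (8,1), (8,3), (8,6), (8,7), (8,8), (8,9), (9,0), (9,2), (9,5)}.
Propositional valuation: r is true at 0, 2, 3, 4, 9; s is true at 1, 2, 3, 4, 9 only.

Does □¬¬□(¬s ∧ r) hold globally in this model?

Let φ = □¬¬□(¬s ∧ r). Evaluate φ at each world:
  0 (successors {3, 4, 9}): φ is false.
  1 (successors {3, 4}): φ is false.
  2 (successors {5}): φ is true.
  3 (successors {6, 8}): φ is false.
  4 (successors ∅): φ is true.
  5 (successors ∅): φ is true.
  6 (successors {2, 3}): φ is false.
  7 (successors {0, 6, 8, 9}): φ is false.
  8 (successors {0, 1, 3, 6, 7, 8, 9}): φ is false.
  9 (successors {0, 2, 5}): φ is false.
Detail at 0 (counterexample):
  At 0: □¬¬□(¬s ∧ r) requires ¬¬□(¬s ∧ r) at every successor {3, 4, 9}.
    ¬¬□(¬s ∧ r) fails at 3, so □¬¬□(¬s ∧ r) is false at 0.
      At 3: ¬□(¬s ∧ r) is true, so ¬¬□(¬s ∧ r) is false.

No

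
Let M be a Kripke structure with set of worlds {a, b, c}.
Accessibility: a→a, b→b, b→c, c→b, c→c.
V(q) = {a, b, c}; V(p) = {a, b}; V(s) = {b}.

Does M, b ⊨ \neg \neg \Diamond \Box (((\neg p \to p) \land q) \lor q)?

At b: \neg \Diamond \Box (((\neg p \to p) \land q) \lor q) is false, so \neg \neg \Diamond \Box (((\neg p \to p) \land q) \lor q) is true.
  At b: \Diamond \Box (((\neg p \to p) \land q) \lor q) is true, so \neg \Diamond \Box (((\neg p \to p) \land q) \lor q) is false.
    At b: \Diamond \Box (((\neg p \to p) \land q) \lor q) requires \Box (((\neg p \to p) \land q) \lor q) at some successor in {b, c}.
      \Box (((\neg p \to p) \land q) \lor q) holds at b, so \Diamond \Box (((\neg p \to p) \land q) \lor q) is true at b.

Yes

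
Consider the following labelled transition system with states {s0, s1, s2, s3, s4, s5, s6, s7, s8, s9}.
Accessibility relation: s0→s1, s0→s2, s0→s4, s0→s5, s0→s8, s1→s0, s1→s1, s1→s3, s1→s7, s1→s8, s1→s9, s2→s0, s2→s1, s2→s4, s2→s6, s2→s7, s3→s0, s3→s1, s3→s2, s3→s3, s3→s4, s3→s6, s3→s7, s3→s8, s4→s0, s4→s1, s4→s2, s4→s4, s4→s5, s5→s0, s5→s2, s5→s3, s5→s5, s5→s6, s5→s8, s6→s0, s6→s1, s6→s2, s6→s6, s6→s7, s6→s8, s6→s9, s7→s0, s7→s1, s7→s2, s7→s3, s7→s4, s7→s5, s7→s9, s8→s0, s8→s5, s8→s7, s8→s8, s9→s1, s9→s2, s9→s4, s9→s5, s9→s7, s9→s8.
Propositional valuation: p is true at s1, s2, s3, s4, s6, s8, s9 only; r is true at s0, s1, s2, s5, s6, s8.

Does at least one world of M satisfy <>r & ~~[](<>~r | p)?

Let φ = <>r & ~~[](<>~r | p). Evaluate φ at each world:
  s0 (successors {s1, s2, s4, s5, s8}): φ is true.
  s1 (successors {s0, s1, s3, s7, s8, s9}): φ is true.
  s2 (successors {s0, s1, s4, s6, s7}): φ is true.
  s3 (successors {s0, s1, s2, s3, s4, s6, s7, s8}): φ is true.
  s4 (successors {s0, s1, s2, s4, s5}): φ is true.
  s5 (successors {s0, s2, s3, s5, s6, s8}): φ is true.
  s6 (successors {s0, s1, s2, s6, s7, s8, s9}): φ is true.
  s7 (successors {s0, s1, s2, s3, s4, s5, s9}): φ is true.
  s8 (successors {s0, s5, s7, s8}): φ is true.
  s9 (successors {s1, s2, s4, s5, s7, s8}): φ is true.
Detail at s0 (witness):
  At s0: <>r is true, ~~[](<>~r | p) is true, so <>r & ~~[](<>~r | p) is true.
    At s0: <>r requires r at some successor in {s1, s2, s4, s5, s8}.
      r holds at s1, so <>r is true at s0.
    At s0: ~[](<>~r | p) is false, so ~~[](<>~r | p) is true.
      At s0: [](<>~r | p) is true, so ~[](<>~r | p) is false.

Yes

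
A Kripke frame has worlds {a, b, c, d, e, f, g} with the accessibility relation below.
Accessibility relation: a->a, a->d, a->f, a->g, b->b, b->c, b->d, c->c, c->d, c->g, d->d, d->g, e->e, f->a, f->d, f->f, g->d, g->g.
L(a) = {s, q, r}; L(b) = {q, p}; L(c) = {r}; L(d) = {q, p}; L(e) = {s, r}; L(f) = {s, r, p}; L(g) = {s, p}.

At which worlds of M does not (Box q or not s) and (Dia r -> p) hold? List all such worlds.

f, g

Recall that Box ψ holds at a world iff ψ holds at every accessible world, and Dia ψ holds iff ψ holds at some accessible world.
Let φ = not (Box q or not s) and (Dia r -> p). Evaluate φ at each world:
  a (successors {a, d, f, g}): φ is false.
  b (successors {b, c, d}): φ is false.
  c (successors {c, d, g}): φ is false.
  d (successors {d, g}): φ is false.
  e (successors {e}): φ is false.
  f (successors {a, d, f}): φ is true.
  g (successors {d, g}): φ is true.
For instance, at d:
  At d: not (Box q or not s) is false, Dia r -> p is true, so not (Box q or not s) and (Dia r -> p) is false.
    At d: Box q or not s is true, so not (Box q or not s) is false.
      At d: Box q is false, not s is true, so Box q or not s is true.
    At d: Dia r is false, p is true, so Dia r -> p is true.
      At d: Dia r requires r at some successor in {d, g}.
        At d: r is false.
        At g: r is false.
      So Dia r is false at d.
Satisfying worlds: {f, g}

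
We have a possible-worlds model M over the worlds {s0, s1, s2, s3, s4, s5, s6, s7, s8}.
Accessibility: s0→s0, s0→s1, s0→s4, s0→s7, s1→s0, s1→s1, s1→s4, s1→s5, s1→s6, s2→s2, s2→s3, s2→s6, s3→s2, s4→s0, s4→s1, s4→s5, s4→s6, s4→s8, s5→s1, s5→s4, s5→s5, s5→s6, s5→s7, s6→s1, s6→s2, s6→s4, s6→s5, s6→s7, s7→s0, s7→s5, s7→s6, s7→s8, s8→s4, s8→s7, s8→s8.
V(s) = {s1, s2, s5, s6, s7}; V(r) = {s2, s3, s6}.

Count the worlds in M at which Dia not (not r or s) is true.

1

Let φ = Dia not (not r or s). Evaluate φ at each world:
  s0 (successors {s0, s1, s4, s7}): φ is false.
  s1 (successors {s0, s1, s4, s5, s6}): φ is false.
  s2 (successors {s2, s3, s6}): φ is true.
  s3 (successors {s2}): φ is false.
  s4 (successors {s0, s1, s5, s6, s8}): φ is false.
  s5 (successors {s1, s4, s5, s6, s7}): φ is false.
  s6 (successors {s1, s2, s4, s5, s7}): φ is false.
  s7 (successors {s0, s5, s6, s8}): φ is false.
  s8 (successors {s4, s7, s8}): φ is false.
For instance, at s2:
  At s2: Dia not (not r or s) requires not (not r or s) at some successor in {s2, s3, s6}.
    not (not r or s) holds at s3, so Dia not (not r or s) is true at s2.
Satisfying worlds: {s2}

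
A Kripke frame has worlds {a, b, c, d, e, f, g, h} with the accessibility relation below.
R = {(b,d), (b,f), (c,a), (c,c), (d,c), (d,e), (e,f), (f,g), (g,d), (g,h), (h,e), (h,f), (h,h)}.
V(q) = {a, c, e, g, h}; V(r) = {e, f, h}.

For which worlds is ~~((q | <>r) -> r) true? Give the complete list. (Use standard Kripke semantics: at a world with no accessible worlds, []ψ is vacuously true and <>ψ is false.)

e, f, h

Recall that <>ψ holds at a world iff ψ holds at some accessible world.
Let φ = ~~((q | <>r) -> r). Evaluate φ at each world:
  a (successors ∅): φ is false.
  b (successors {d, f}): φ is false.
  c (successors {a, c}): φ is false.
  d (successors {c, e}): φ is false.
  e (successors {f}): φ is true.
  f (successors {g}): φ is true.
  g (successors {d, h}): φ is false.
  h (successors {e, f, h}): φ is true.
For instance, at g:
  At g: ~((q | <>r) -> r) is true, so ~~((q | <>r) -> r) is false.
    At g: (q | <>r) -> r is false, so ~((q | <>r) -> r) is true.
      At g: q | <>r is true, r is false, so (q | <>r) -> r is false.
Satisfying worlds: {e, f, h}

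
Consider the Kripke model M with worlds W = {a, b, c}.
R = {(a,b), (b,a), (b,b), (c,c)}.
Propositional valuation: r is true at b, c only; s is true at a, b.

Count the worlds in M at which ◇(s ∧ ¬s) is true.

0

Recall that ◇ψ holds at a world iff ψ holds at some accessible world.
Let φ = ◇(s ∧ ¬s). Evaluate φ at each world:
  a (successors {b}): φ is false.
  b (successors {a, b}): φ is false.
  c (successors {c}): φ is false.
For instance, at c:
  At c: ◇(s ∧ ¬s) requires s ∧ ¬s at some successor in {c}.
    At c: s ∧ ¬s is false.
  So ◇(s ∧ ¬s) is false at c.
Satisfying worlds: none.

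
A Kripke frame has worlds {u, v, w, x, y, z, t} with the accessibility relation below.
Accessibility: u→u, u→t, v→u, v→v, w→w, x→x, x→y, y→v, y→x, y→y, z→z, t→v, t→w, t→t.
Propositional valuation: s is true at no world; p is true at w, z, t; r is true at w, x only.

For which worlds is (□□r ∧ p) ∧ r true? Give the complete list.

Let φ = (□□r ∧ p) ∧ r. Evaluate φ at each world:
  u (successors {u, t}): φ is false.
  v (successors {u, v}): φ is false.
  w (successors {w}): φ is true.
  x (successors {x, y}): φ is false.
  y (successors {v, x, y}): φ is false.
  z (successors {z}): φ is false.
  t (successors {v, w, t}): φ is false.
For instance, at z:
  At z: □□r ∧ p is false, r is false, so (□□r ∧ p) ∧ r is false.
    At z: □□r is false, p is true, so □□r ∧ p is false.
      At z: □□r requires □r at every successor {z}.
        □r fails at z, so □□r is false at z.
Satisfying worlds: {w}

w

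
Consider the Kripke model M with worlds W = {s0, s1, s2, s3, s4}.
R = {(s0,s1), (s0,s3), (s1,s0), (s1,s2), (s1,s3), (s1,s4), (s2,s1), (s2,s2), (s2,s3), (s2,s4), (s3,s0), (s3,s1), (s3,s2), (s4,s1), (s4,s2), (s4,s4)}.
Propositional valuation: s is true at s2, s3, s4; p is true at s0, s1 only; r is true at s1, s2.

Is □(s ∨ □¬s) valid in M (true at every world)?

Let φ = □(s ∨ □¬s). Evaluate φ at each world:
  s0 (successors {s1, s3}): φ is false.
  s1 (successors {s0, s2, s3, s4}): φ is false.
  s2 (successors {s1, s2, s3, s4}): φ is false.
  s3 (successors {s0, s1, s2}): φ is false.
  s4 (successors {s1, s2, s4}): φ is false.
Detail at s0 (counterexample):
  At s0: □(s ∨ □¬s) requires s ∨ □¬s at every successor {s1, s3}.
    s ∨ □¬s fails at s1, so □(s ∨ □¬s) is false at s0.
      At s1: s is false, □¬s is false, so s ∨ □¬s is false.

No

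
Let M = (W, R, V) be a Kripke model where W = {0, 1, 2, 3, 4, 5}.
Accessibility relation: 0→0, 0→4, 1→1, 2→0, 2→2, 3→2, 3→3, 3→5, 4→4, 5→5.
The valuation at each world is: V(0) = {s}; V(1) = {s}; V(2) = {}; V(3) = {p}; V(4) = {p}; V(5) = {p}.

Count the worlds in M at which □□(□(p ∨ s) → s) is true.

Let φ = □□(□(p ∨ s) → s). Evaluate φ at each world:
  0 (successors {0, 4}): φ is false.
  1 (successors {1}): φ is true.
  2 (successors {0, 2}): φ is false.
  3 (successors {2, 3, 5}): φ is false.
  4 (successors {4}): φ is false.
  5 (successors {5}): φ is false.
For instance, at 2:
  At 2: □□(□(p ∨ s) → s) requires □(□(p ∨ s) → s) at every successor {0, 2}.
    □(□(p ∨ s) → s) fails at 0, so □□(□(p ∨ s) → s) is false at 2.
      At 0: □(□(p ∨ s) → s) requires □(p ∨ s) → s at every successor {0, 4}.
        □(p ∨ s) → s fails at 4, so □(□(p ∨ s) → s) is false at 0.
Satisfying worlds: {1}

1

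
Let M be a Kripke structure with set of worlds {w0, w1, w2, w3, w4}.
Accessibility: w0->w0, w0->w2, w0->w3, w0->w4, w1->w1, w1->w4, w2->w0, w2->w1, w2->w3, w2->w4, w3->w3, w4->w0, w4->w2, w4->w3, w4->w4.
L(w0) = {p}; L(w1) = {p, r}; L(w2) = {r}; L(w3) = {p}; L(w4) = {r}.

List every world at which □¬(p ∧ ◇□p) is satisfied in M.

w1

Let φ = □¬(p ∧ ◇□p). Evaluate φ at each world:
  w0 (successors {w0, w2, w3, w4}): φ is false.
  w1 (successors {w1, w4}): φ is true.
  w2 (successors {w0, w1, w3, w4}): φ is false.
  w3 (successors {w3}): φ is false.
  w4 (successors {w0, w2, w3, w4}): φ is false.
For instance, at w2:
  At w2: □¬(p ∧ ◇□p) requires ¬(p ∧ ◇□p) at every successor {w0, w1, w3, w4}.
    ¬(p ∧ ◇□p) fails at w0, so □¬(p ∧ ◇□p) is false at w2.
      At w0: p ∧ ◇□p is true, so ¬(p ∧ ◇□p) is false.
Satisfying worlds: {w1}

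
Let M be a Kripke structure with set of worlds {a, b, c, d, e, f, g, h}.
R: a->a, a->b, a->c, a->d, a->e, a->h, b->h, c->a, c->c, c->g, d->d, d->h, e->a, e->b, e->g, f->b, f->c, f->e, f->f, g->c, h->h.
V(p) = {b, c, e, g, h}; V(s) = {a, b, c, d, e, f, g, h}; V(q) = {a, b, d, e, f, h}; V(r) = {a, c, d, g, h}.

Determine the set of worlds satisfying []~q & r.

Let φ = []~q & r. Evaluate φ at each world:
  a (successors {a, b, c, d, e, h}): φ is false.
  b (successors {h}): φ is false.
  c (successors {a, c, g}): φ is false.
  d (successors {d, h}): φ is false.
  e (successors {a, b, g}): φ is false.
  f (successors {b, c, e, f}): φ is false.
  g (successors {c}): φ is true.
  h (successors {h}): φ is false.
For instance, at a:
  At a: []~q is false, r is true, so []~q & r is false.
    At a: []~q requires ~q at every successor {a, b, c, d, e, h}.
      ~q fails at a, so []~q is false at a.
Satisfying worlds: {g}

g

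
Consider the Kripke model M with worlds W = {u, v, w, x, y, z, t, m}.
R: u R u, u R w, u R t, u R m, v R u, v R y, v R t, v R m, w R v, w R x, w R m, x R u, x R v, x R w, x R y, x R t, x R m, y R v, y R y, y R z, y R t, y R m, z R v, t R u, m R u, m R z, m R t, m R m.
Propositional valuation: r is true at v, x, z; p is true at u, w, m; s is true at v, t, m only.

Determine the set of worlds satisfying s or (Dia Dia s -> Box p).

v, t, m

Let φ = s or (Dia Dia s -> Box p). Evaluate φ at each world:
  u (successors {u, w, t, m}): φ is false.
  v (successors {u, y, t, m}): φ is true.
  w (successors {v, x, m}): φ is false.
  x (successors {u, v, w, y, t, m}): φ is false.
  y (successors {v, y, z, t, m}): φ is false.
  z (successors {v}): φ is false.
  t (successors {u}): φ is true.
  m (successors {u, z, t, m}): φ is true.
For instance, at z:
  At z: s is false, Dia Dia s -> Box p is false, so s or (Dia Dia s -> Box p) is false.
    At z: Dia Dia s is true, Box p is false, so Dia Dia s -> Box p is false.
      At z: Dia Dia s requires Dia s at some successor in {v}.
        Dia s holds at v, so Dia Dia s is true at z.
      At z: Box p requires p at every successor {v}.
        p fails at v, so Box p is false at z.
Satisfying worlds: {v, t, m}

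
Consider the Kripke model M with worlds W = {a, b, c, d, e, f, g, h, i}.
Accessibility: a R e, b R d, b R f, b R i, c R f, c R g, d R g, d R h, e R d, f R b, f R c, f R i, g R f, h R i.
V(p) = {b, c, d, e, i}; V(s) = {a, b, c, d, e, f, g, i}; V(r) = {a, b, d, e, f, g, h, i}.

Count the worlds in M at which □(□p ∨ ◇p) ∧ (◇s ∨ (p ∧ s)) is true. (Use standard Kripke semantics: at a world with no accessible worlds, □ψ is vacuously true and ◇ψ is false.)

4

Let φ = □(□p ∨ ◇p) ∧ (◇s ∨ (p ∧ s)). Evaluate φ at each world:
  a (successors {e}): φ is true.
  b (successors {d, f, i}): φ is false.
  c (successors {f, g}): φ is false.
  d (successors {g, h}): φ is false.
  e (successors {d}): φ is false.
  f (successors {b, c, i}): φ is false.
  g (successors {f}): φ is true.
  h (successors {i}): φ is true.
  i (successors ∅): φ is true.
For instance, at h:
  At h: □(□p ∨ ◇p) is true, ◇s ∨ (p ∧ s) is true, so □(□p ∨ ◇p) ∧ (◇s ∨ (p ∧ s)) is true.
    At h: □(□p ∨ ◇p) requires □p ∨ ◇p at every successor {i}.
      At i: □p ∨ ◇p is true.
    So □(□p ∨ ◇p) is true at h.
    At h: ◇s is true, p ∧ s is false, so ◇s ∨ (p ∧ s) is true.
      At h: ◇s requires s at some successor in {i}.
        s holds at i, so ◇s is true at h.
Satisfying worlds: {a, g, h, i}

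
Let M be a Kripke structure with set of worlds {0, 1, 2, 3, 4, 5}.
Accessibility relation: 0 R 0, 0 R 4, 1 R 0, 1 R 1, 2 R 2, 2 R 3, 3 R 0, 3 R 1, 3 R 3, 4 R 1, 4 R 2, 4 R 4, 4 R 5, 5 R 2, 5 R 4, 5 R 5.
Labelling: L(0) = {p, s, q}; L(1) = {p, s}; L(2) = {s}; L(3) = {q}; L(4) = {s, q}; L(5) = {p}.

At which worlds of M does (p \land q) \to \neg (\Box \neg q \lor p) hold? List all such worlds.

Recall that \Box ψ holds at a world iff ψ holds at every accessible world, and \Diamond ψ holds iff ψ holds at some accessible world.
Let φ = (p \land q) \to \neg (\Box \neg q \lor p). Evaluate φ at each world:
  0 (successors {0, 4}): φ is false.
  1 (successors {0, 1}): φ is true.
  2 (successors {2, 3}): φ is true.
  3 (successors {0, 1, 3}): φ is true.
  4 (successors {1, 2, 4, 5}): φ is true.
  5 (successors {2, 4, 5}): φ is true.
For instance, at 4:
  At 4: p \land q is false, \neg (\Box \neg q \lor p) is true, so (p \land q) \to \neg (\Box \neg q \lor p) is true.
    At 4: \Box \neg q \lor p is false, so \neg (\Box \neg q \lor p) is true.
      At 4: \Box \neg q is false, p is false, so \Box \neg q \lor p is false.
Satisfying worlds: {1, 2, 3, 4, 5}

1, 2, 3, 4, 5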